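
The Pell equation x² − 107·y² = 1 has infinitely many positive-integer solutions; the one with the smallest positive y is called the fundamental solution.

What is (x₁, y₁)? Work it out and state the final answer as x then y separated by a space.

962 93

[10; 2,1,9,1,2,20] for √107; ℓ=6 ⇒ convergent index 5
step 0: (10, 1)  from 10·(1,0) + (0,1)
step 1: (21, 2)  from 2·(10,1) + (1,0)
step 2: (31, 3)  from 1·(21,2) + (10,1)
…
step 4: (331, 32)  from 1·(300,29) + (31,3)
step 5: (962, 93)  from 2·(331,32) + (300,29)
fundamental: x₁=962, y₁=93  (since 925444 − 107·8649 = 1)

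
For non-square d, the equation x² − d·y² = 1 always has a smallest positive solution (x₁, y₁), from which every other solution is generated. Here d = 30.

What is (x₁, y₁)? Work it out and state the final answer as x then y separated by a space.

d=30: √d = [5; 2,10] (ℓ=2, even), read p_1/q_1
step 0: (5, 1)  from 5·(1,0) + (0,1)
step 1: (11, 2)  from 2·(5,1) + (1,0)
(x₁, y₁) = (11, 2);  11² − 30·2² = 1 ✓

11 2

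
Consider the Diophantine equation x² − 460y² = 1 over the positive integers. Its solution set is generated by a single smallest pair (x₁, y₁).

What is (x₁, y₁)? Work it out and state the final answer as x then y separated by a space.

2535751 118230

[21; 2,4,3,1,2,10,2,1,3,4,2,42] for √460; ℓ=12 ⇒ convergent index 11
step 0: (21, 1)  from 21·(1,0) + (0,1)
…
step 7: (48922, 2281)  from 2·(23335,1088) + (2252,105)
step 8: (72257, 3369)  from 1·(48922,2281) + (23335,1088)
…
step 10: (1135029, 52921)  from 4·(265693,12388) + (72257,3369)
step 11: (2535751, 118230)  from 2·(1135029,52921) + (265693,12388)
fundamental: x₁=2535751, y₁=118230  (since 6430033134001 − 460·13978332900 = 1)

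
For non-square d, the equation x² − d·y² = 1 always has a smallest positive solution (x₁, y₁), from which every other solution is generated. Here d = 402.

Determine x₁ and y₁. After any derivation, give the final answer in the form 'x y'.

d=402: √d = [20; 20,40] (ℓ=2, even), read p_1/q_1
a_0=20:  p_0=20·1+0=20,  q_0=20·0+1=1
a_1=20:  p_1=20·20+1=401,  q_1=20·1+0=20
(x₁, y₁) = (401, 20);  401² − 402·20² = 1 ✓

401 20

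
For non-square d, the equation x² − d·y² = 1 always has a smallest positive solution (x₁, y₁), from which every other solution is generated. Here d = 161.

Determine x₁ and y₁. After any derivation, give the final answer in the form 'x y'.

11775 928

√161 = [12; 1,2,4,1,2,1,4,2,1,24, …], period ℓ=10 (even) → k=9
k=0  a_k=12  p_k/q_k = 12/1
…
k=4  a_k=1  p_k/q_k = 203/16
…
k=8  a_k=2  p_k/q_k = 8108/639
k=9  a_k=1  p_k/q_k = 11775/928
(x₁, y₁) = (11775, 928);  11775² − 161·928² = 1 ✓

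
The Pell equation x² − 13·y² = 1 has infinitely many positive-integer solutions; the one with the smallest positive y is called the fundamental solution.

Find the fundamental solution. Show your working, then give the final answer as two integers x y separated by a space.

√13 = [3; 1,1,1,1,6, …], period ℓ=5 (odd) → k=9
a_0=3:  p_0=3·1+0=3,  q_0=3·0+1=1
…
a_2=1:  p_2=1·4+3=7,  q_2=1·1+1=2
…
a_8=1:  p_8=1·256+137=393,  q_8=1·71+38=109
a_9=1:  p_9=1·393+256=649,  q_9=1·109+71=180
(x₁, y₁) = (649, 180);  649² − 13·180² = 1 ✓

649 180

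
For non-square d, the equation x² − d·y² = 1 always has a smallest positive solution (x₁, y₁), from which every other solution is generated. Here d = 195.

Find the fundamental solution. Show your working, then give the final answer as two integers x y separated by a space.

14 1

√195 → a₀=13, period (1,26); ℓ=2 even so k=1
i=0: a=13 ⇒ p=13, q=1
i=1: a=1 ⇒ p=14, q=1
→ (14, 1).  Check: 14²=196, 195·1²=195, difference 1.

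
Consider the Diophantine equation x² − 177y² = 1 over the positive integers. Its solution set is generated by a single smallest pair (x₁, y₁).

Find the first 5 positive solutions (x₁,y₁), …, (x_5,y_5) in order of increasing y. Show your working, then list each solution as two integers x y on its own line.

√177 = [13; 3,3,2,8,2,3,3,26, …], period ℓ=8 (even) → k=7
k=0  a_k=13  p_k/q_k = 13/1
…
k=3  a_k=2  p_k/q_k = 306/23
…
k=5  a_k=2  p_k/q_k = 5468/411
k=6  a_k=3  p_k/q_k = 18985/1427
k=7  a_k=3  p_k/q_k = 62423/4692
(x₁, y₁) = (62423, 4692);  62423² − 177·4692² = 1 ✓
(x_2, y_2) = (62423·62423 + 177·4692·4692, 62423·4692 + 4692·62423) = (7793261857, 585777432)
(x_3, y_3) = (62423·7793261857 + 177·4692·585777432, 62423·585777432 + 4692·7793261857) = (972957569736599, 73131969270780)
(x_4, y_4) = (62423·972957569736599 + 177·4692·73131969270780, 62423·73131969270780 + 4692·972957569736599) = (121469860743542176897, 9130233834994022448)
(x_5, y_5) = (62423·121469860743542176897 + 177·4692·9130233834994022448, 62423·9130233834994022448 + 4692·121469860743542176897) = (15165026233415309047146263, 1139873173290531757272228)

62423 4692
7793261857 585777432
972957569736599 73131969270780
121469860743542176897 9130233834994022448
15165026233415309047146263 1139873173290531757272228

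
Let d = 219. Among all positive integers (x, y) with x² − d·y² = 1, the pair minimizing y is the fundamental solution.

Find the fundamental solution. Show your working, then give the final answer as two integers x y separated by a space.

74 5

[14; 1,3,1,28] for √219; ℓ=4 ⇒ convergent index 3
i=0: a=14 ⇒ p=14, q=1
i=1: a=1 ⇒ p=15, q=1
i=2: a=3 ⇒ p=59, q=4
i=3: a=1 ⇒ p=74, q=5
(x₁, y₁) = (74, 5);  74² − 219·5² = 1 ✓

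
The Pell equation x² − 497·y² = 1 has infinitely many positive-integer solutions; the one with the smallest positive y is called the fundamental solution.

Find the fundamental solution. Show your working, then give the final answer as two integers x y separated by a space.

d=497: √d = [22; 3,2,2,5,6,5,2,2,3,44] (ℓ=10, even), read p_9/q_9
i=0: a=22 ⇒ p=22, q=1
…
i=2: a=2 ⇒ p=156, q=7
…
i=4: a=5 ⇒ p=2051, q=92
…
i=8: a=2 ⇒ p=352750, q=15823
i=9: a=3 ⇒ p=1201887, q=53912
→ (1201887, 53912).  Check: 1201887²=1444532360769, 497·53912²=1444532360768, difference 1.

1201887 53912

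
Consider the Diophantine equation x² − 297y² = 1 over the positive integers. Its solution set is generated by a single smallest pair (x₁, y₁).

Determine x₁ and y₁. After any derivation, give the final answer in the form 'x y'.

√297 → a₀=17, period (4,3,1,1,2,1,1,3,4,34); ℓ=10 even so k=9
a_0=17:  p_0=17·1+0=17,  q_0=17·0+1=1
a_1=4:  p_1=4·17+1=69,  q_1=4·1+0=4
…
a_8=3:  p_8=3·3171+1844=11357,  q_8=3·184+107=659
a_9=4:  p_9=4·11357+3171=48599,  q_9=4·659+184=2820
→ (48599, 2820).  Check: 48599²=2361862801, 297·2820²=2361862800, difference 1.

48599 2820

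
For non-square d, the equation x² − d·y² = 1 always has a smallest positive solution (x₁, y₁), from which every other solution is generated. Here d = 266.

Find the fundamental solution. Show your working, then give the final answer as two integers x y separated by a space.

[16; 3,4,3,32] for √266; ℓ=4 ⇒ convergent index 3
a_0=16:  p_0=16·1+0=16,  q_0=16·0+1=1
a_1=3:  p_1=3·16+1=49,  q_1=3·1+0=3
a_2=4:  p_2=4·49+16=212,  q_2=4·3+1=13
a_3=3:  p_3=3·212+49=685,  q_3=3·13+3=42
(x₁, y₁) = (685, 42);  685² − 266·42² = 1 ✓

685 42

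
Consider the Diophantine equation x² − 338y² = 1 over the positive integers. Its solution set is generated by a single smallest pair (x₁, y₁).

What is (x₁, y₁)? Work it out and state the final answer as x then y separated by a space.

√338 = [18; 2,1,1,2,36, …], period ℓ=5 (odd) → k=9
a_0=18:  p_0=18·1+0=18,  q_0=18·0+1=1
…
a_2=1:  p_2=1·37+18=55,  q_2=1·2+1=3
a_3=1:  p_3=1·55+37=92,  q_3=1·3+2=5
a_4=2:  p_4=2·92+55=239,  q_4=2·5+3=13
…
a_8=1:  p_8=1·26327+17631=43958,  q_8=1·1432+959=2391
a_9=2:  p_9=2·43958+26327=114243,  q_9=2·2391+1432=6214
(x₁, y₁) = (114243, 6214);  114243² − 338·6214² = 1 ✓

114243 6214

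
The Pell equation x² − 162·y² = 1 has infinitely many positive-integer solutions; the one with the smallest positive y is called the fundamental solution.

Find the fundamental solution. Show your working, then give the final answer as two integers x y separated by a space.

[12; 1,2,1,2,12,2,1,2,1,24] for √162; ℓ=10 ⇒ convergent index 9
i=0: a=12 ⇒ p=12, q=1
i=1: a=1 ⇒ p=13, q=1
i=2: a=2 ⇒ p=38, q=3
i=3: a=1 ⇒ p=51, q=4
i=4: a=2 ⇒ p=140, q=11
i=5: a=12 ⇒ p=1731, q=136
i=6: a=2 ⇒ p=3602, q=283
i=7: a=1 ⇒ p=5333, q=419
i=8: a=2 ⇒ p=14268, q=1121
i=9: a=1 ⇒ p=19601, q=1540
(x₁, y₁) = (19601, 1540);  19601² − 162·1540² = 1 ✓

19601 1540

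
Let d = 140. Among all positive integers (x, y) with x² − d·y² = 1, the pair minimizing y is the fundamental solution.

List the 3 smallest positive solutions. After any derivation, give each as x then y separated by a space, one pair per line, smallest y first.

[11; 1,4,1,22] for √140; ℓ=4 ⇒ convergent index 3
k=0  a_k=11  p_k/q_k = 11/1
…
k=2  a_k=4  p_k/q_k = 59/5
k=3  a_k=1  p_k/q_k = 71/6
→ (71, 6).  Check: 71²=5041, 140·6²=5040, difference 1.
(71+6√140)^2 = 10081 + 852√140
(71+6√140)^3 = 1431431 + 120978√140

71 6
10081 852
1431431 120978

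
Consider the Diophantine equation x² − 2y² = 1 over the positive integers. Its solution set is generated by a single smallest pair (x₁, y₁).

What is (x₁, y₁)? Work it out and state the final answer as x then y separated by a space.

3 2

√2 → a₀=1, period (2); ℓ=1 odd so k=1
a_0=1:  p_0=1·1+0=1,  q_0=1·0+1=1
a_1=2:  p_1=2·1+1=3,  q_1=2·1+0=2
(x₁, y₁) = (3, 2);  3² − 2·2² = 1 ✓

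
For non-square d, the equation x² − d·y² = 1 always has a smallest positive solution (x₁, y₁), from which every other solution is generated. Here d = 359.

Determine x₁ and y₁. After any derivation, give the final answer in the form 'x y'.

√359 → a₀=18, period (1,17,1,36); ℓ=4 even so k=3
step 0: (18, 1)  from 18·(1,0) + (0,1)
step 1: (19, 1)  from 1·(18,1) + (1,0)
step 2: (341, 18)  from 17·(19,1) + (18,1)
step 3: (360, 19)  from 1·(341,18) + (19,1)
(x₁, y₁) = (360, 19);  360² − 359·19² = 1 ✓

360 19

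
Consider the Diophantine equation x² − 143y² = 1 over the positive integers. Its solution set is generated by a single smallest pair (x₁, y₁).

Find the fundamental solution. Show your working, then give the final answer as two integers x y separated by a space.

√143 = [11; 1,22, …], period ℓ=2 (even) → k=1
step 0: (11, 1)  from 11·(1,0) + (0,1)
step 1: (12, 1)  from 1·(11,1) + (1,0)
fundamental: x₁=12, y₁=1  (since 144 − 143·1 = 1)

12 1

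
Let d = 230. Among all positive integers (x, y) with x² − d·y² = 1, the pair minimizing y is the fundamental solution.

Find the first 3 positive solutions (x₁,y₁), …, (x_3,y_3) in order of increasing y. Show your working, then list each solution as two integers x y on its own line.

d=230: √d = [15; 6,30] (ℓ=2, even), read p_1/q_1
a_0=15:  p_0=15·1+0=15,  q_0=15·0+1=1
a_1=6:  p_1=6·15+1=91,  q_1=6·1+0=6
→ (91, 6).  Check: 91²=8281, 230·6²=8280, difference 1.
(x_2, y_2) = (91·91 + 230·6·6, 91·6 + 6·91) = (16561, 1092)
(x_3, y_3) = (91·16561 + 230·6·1092, 91·1092 + 6·16561) = (3014011, 198738)

91 6
16561 1092
3014011 198738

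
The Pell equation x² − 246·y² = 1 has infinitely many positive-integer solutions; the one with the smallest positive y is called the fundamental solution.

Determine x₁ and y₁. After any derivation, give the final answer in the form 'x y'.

d=246: √d = [15; 1,2,5,1,14,1,5,2,1,30] (ℓ=10, even), read p_9/q_9
k=0  a_k=15  p_k/q_k = 15/1
k=1  a_k=1  p_k/q_k = 16/1
…
k=3  a_k=5  p_k/q_k = 251/16
k=4  a_k=1  p_k/q_k = 298/19
…
k=6  a_k=1  p_k/q_k = 4721/301
k=7  a_k=5  p_k/q_k = 28028/1787
k=8  a_k=2  p_k/q_k = 60777/3875
k=9  a_k=1  p_k/q_k = 88805/5662
(x₁, y₁) = (88805, 5662);  88805² − 246·5662² = 1 ✓

88805 5662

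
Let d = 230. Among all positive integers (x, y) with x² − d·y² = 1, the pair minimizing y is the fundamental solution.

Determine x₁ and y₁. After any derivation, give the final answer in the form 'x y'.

d=230: √d = [15; 6,30] (ℓ=2, even), read p_1/q_1
k=0  a_k=15  p_k/q_k = 15/1
k=1  a_k=6  p_k/q_k = 91/6
fundamental: x₁=91, y₁=6  (since 8281 − 230·36 = 1)

91 6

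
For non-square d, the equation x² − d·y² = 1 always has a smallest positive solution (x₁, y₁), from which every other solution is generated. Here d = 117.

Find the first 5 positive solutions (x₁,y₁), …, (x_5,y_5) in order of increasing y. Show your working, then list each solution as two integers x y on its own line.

d=117: √d = [10; 1,4,2,4,1,20] (ℓ=6, even), read p_5/q_5
i=0: a=10 ⇒ p=10, q=1
…
i=4: a=4 ⇒ p=530, q=49
i=5: a=1 ⇒ p=649, q=60
→ (649, 60).  Check: 649²=421201, 117·60²=421200, difference 1.
n=2: (649,60)∘(649,60) = (649·649+117·60·60, 649·60+60·649) = (842401,77880)
n=3: (842401,77880)∘(649,60) = (649·842401+117·60·77880, 649·77880+60·842401) = (1093435849,101088180)
n=4: (1093435849,101088180)∘(649,60) = (649·1093435849+117·60·101088180, 649·101088180+60·1093435849) = (1419278889601,131212379760)
n=5: (1419278889601,131212379760)∘(649,60) = (649·1419278889601+117·60·131212379760, 649·131212379760+60·1419278889601) = (1842222905266249,170313567840300)

649 60
842401 77880
1093435849 101088180
1419278889601 131212379760
1842222905266249 170313567840300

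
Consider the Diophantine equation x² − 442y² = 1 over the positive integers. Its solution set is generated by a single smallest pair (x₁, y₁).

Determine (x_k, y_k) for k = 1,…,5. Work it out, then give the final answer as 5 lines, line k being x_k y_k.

883 42
1559377 74172
2753858899 130987710
4863313256257 231324221688
8588608456690963 408518444513298

√442 = [21; 42, …], period ℓ=1 (odd) → k=1
i=0: a=21 ⇒ p=21, q=1
i=1: a=42 ⇒ p=883, q=42
→ (883, 42).  Check: 883²=779689, 442·42²=779688, difference 1.
n=2: (883,42)∘(883,42) = (883·883+442·42·42, 883·42+42·883) = (1559377,74172)
n=3: (1559377,74172)∘(883,42) = (883·1559377+442·42·74172, 883·74172+42·1559377) = (2753858899,130987710)
n=4: (2753858899,130987710)∘(883,42) = (883·2753858899+442·42·130987710, 883·130987710+42·2753858899) = (4863313256257,231324221688)
n=5: (4863313256257,231324221688)∘(883,42) = (883·4863313256257+442·42·231324221688, 883·231324221688+42·4863313256257) = (8588608456690963,408518444513298)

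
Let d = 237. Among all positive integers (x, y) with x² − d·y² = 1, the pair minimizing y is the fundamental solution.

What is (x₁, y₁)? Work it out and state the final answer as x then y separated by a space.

228151 14820

√237 → a₀=15, period (2,1,1,7,10,7,1,1,2,30); ℓ=10 even so k=9
step 0: (15, 1)  from 15·(1,0) + (0,1)
…
step 4: (585, 38)  from 7·(77,5) + (46,3)
…
step 7: (48001, 3118)  from 1·(42074,2733) + (5927,385)
step 8: (90075, 5851)  from 1·(48001,3118) + (42074,2733)
step 9: (228151, 14820)  from 2·(90075,5851) + (48001,3118)
→ (228151, 14820).  Check: 228151²=52052878801, 237·14820²=52052878800, difference 1.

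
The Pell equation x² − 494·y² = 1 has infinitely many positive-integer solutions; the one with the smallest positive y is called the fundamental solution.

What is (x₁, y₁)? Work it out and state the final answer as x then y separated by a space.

√494 → a₀=22, period (4,2,2,1,2,1,2,2,4,44); ℓ=10 even so k=9
k=0  a_k=22  p_k/q_k = 22/1
…
k=2  a_k=2  p_k/q_k = 200/9
k=3  a_k=2  p_k/q_k = 489/22
k=4  a_k=1  p_k/q_k = 689/31
k=5  a_k=2  p_k/q_k = 1867/84
k=6  a_k=1  p_k/q_k = 2556/115
k=7  a_k=2  p_k/q_k = 6979/314
k=8  a_k=2  p_k/q_k = 16514/743
k=9  a_k=4  p_k/q_k = 73035/3286
fundamental: x₁=73035, y₁=3286  (since 5334111225 − 494·10797796 = 1)

73035 3286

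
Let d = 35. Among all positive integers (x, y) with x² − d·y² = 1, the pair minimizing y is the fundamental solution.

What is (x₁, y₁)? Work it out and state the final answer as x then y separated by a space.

6 1

d=35: √d = [5; 1,10] (ℓ=2, even), read p_1/q_1
step 0: (5, 1)  from 5·(1,0) + (0,1)
step 1: (6, 1)  from 1·(5,1) + (1,0)
→ (6, 1).  Check: 6²=36, 35·1²=35, difference 1.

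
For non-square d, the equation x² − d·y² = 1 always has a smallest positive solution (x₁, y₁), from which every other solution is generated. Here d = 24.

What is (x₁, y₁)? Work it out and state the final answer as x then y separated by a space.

5 1

[4; 1,8] for √24; ℓ=2 ⇒ convergent index 1
step 0: (4, 1)  from 4·(1,0) + (0,1)
step 1: (5, 1)  from 1·(4,1) + (1,0)
fundamental: x₁=5, y₁=1  (since 25 − 24·1 = 1)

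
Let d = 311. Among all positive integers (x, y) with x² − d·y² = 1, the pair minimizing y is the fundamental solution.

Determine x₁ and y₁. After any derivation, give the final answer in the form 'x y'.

√311 = [17; 1,1,1,2,1,…,1,1,34, …], period ℓ=16 (even) → k=15
i=0: a=17 ⇒ p=17, q=1
…
i=3: a=1 ⇒ p=53, q=3
i=4: a=2 ⇒ p=141, q=8
i=5: a=1 ⇒ p=194, q=11
i=6: a=6 ⇒ p=1305, q=74
i=7: a=3 ⇒ p=4109, q=233
i=8: a=17 ⇒ p=71158, q=4035
i=9: a=3 ⇒ p=217583, q=12338
i=10: a=6 ⇒ p=1376656, q=78063
i=11: a=1 ⇒ p=1594239, q=90401
i=12: a=2 ⇒ p=4565134, q=258865
i=13: a=1 ⇒ p=6159373, q=349266
i=14: a=1 ⇒ p=10724507, q=608131
i=15: a=1 ⇒ p=16883880, q=957397
→ (16883880, 957397).  Check: 16883880²=285065403854400, 311·957397²=285065403854399, difference 1.

16883880 957397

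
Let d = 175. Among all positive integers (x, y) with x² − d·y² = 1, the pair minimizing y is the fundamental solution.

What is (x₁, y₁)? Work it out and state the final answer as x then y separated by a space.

2024 153

d=175: √d = [13; 4,2,1,2,4,26] (ℓ=6, even), read p_5/q_5
k=0  a_k=13  p_k/q_k = 13/1
…
k=2  a_k=2  p_k/q_k = 119/9
…
k=4  a_k=2  p_k/q_k = 463/35
k=5  a_k=4  p_k/q_k = 2024/153
→ (2024, 153).  Check: 2024²=4096576, 175·153²=4096575, difference 1.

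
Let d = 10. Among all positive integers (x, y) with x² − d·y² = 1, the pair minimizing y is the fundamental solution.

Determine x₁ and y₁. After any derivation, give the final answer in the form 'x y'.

√10 = [3; 6, …], period ℓ=1 (odd) → k=1
step 0: (3, 1)  from 3·(1,0) + (0,1)
step 1: (19, 6)  from 6·(3,1) + (1,0)
→ (19, 6).  Check: 19²=361, 10·6²=360, difference 1.

19 6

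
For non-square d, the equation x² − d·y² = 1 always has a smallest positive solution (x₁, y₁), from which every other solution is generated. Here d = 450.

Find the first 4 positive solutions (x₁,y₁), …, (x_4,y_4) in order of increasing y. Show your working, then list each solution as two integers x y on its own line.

19601 924
768398401 36222648
30122754096401 1420000245972
1180872205318713601 55666849606371696

[21; 4,1,2,4,2,1,4,42] for √450; ℓ=8 ⇒ convergent index 7
a_0=21:  p_0=21·1+0=21,  q_0=21·0+1=1
a_1=4:  p_1=4·21+1=85,  q_1=4·1+0=4
a_2=1:  p_2=1·85+21=106,  q_2=1·4+1=5
a_3=2:  p_3=2·106+85=297,  q_3=2·5+4=14
a_4=4:  p_4=4·297+106=1294,  q_4=4·14+5=61
a_5=2:  p_5=2·1294+297=2885,  q_5=2·61+14=136
a_6=1:  p_6=1·2885+1294=4179,  q_6=1·136+61=197
a_7=4:  p_7=4·4179+2885=19601,  q_7=4·197+136=924
→ (19601, 924).  Check: 19601²=384199201, 450·924²=384199200, difference 1.
k=2:  x_2 = 19601·19601+450·924·924 = 768398401,  y_2 = 19601·924+924·19601 = 36222648
k=3:  x_3 = 19601·768398401+450·924·36222648 = 30122754096401,  y_3 = 19601·36222648+924·768398401 = 1420000245972
k=4:  x_4 = 19601·30122754096401+450·924·1420000245972 = 1180872205318713601,  y_4 = 19601·1420000245972+924·30122754096401 = 55666849606371696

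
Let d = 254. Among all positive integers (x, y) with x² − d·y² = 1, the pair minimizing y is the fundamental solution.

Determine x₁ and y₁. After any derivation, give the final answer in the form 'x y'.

255 16

[15; 1,14,1,30] for √254; ℓ=4 ⇒ convergent index 3
step 0: (15, 1)  from 15·(1,0) + (0,1)
step 1: (16, 1)  from 1·(15,1) + (1,0)
step 2: (239, 15)  from 14·(16,1) + (15,1)
step 3: (255, 16)  from 1·(239,15) + (16,1)
→ (255, 16).  Check: 255²=65025, 254·16²=65024, difference 1.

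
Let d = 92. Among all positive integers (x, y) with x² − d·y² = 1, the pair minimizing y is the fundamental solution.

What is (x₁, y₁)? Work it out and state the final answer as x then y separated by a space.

d=92: √d = [9; 1,1,2,4,2,1,1,18] (ℓ=8, even), read p_7/q_7
i=0: a=9 ⇒ p=9, q=1
i=1: a=1 ⇒ p=10, q=1
…
i=4: a=4 ⇒ p=211, q=22
…
i=6: a=1 ⇒ p=681, q=71
i=7: a=1 ⇒ p=1151, q=120
(x₁, y₁) = (1151, 120);  1151² − 92·120² = 1 ✓

1151 120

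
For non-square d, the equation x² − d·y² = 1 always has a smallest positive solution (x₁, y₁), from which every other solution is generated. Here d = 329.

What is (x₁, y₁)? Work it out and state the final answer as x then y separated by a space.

2376415 131016

[18; 7,4,2,1,1,4,1,1,2,4,7,36] for √329; ℓ=12 ⇒ convergent index 11
i=0: a=18 ⇒ p=18, q=1
i=1: a=7 ⇒ p=127, q=7
i=2: a=4 ⇒ p=526, q=29
i=3: a=2 ⇒ p=1179, q=65
i=4: a=1 ⇒ p=1705, q=94
i=5: a=1 ⇒ p=2884, q=159
…
i=9: a=2 ⇒ p=74857, q=4127
i=10: a=4 ⇒ p=328794, q=18127
i=11: a=7 ⇒ p=2376415, q=131016
→ (2376415, 131016).  Check: 2376415²=5647348252225, 329·131016²=5647348252224, difference 1.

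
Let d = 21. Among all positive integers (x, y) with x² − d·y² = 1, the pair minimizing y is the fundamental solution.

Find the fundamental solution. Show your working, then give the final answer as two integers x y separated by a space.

55 12

d=21: √d = [4; 1,1,2,1,1,8] (ℓ=6, even), read p_5/q_5
k=0  a_k=4  p_k/q_k = 4/1
k=1  a_k=1  p_k/q_k = 5/1
…
k=3  a_k=2  p_k/q_k = 23/5
k=4  a_k=1  p_k/q_k = 32/7
k=5  a_k=1  p_k/q_k = 55/12
(x₁, y₁) = (55, 12);  55² − 21·12² = 1 ✓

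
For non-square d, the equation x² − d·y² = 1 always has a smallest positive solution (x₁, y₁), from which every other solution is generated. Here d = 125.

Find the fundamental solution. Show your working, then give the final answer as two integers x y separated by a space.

930249 83204

[11; 5,1,1,5,22] for √125; ℓ=5 ⇒ convergent index 9
k=0  a_k=11  p_k/q_k = 11/1
…
k=2  a_k=1  p_k/q_k = 67/6
…
k=4  a_k=5  p_k/q_k = 682/61
k=5  a_k=22  p_k/q_k = 15127/1353
k=6  a_k=5  p_k/q_k = 76317/6826
k=7  a_k=1  p_k/q_k = 91444/8179
k=8  a_k=1  p_k/q_k = 167761/15005
k=9  a_k=5  p_k/q_k = 930249/83204
fundamental: x₁=930249, y₁=83204  (since 865363202001 − 125·6922905616 = 1)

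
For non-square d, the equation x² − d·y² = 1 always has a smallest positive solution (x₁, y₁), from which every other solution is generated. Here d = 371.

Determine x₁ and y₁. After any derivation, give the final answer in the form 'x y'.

√371 → a₀=19, period (3,1,4,1,3,38); ℓ=6 even so k=5
step 0: (19, 1)  from 19·(1,0) + (0,1)
…
step 2: (77, 4)  from 1·(58,3) + (19,1)
step 3: (366, 19)  from 4·(77,4) + (58,3)
step 4: (443, 23)  from 1·(366,19) + (77,4)
step 5: (1695, 88)  from 3·(443,23) + (366,19)
→ (1695, 88).  Check: 1695²=2873025, 371·88²=2873024, difference 1.

1695 88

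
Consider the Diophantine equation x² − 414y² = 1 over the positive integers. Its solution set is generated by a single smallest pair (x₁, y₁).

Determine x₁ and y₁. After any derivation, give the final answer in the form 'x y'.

24335 1196

d=414: √d = [20; 2,1,7,2,7,1,2,40] (ℓ=8, even), read p_7/q_7
a_0=20:  p_0=20·1+0=20,  q_0=20·0+1=1
…
a_2=1:  p_2=1·41+20=61,  q_2=1·2+1=3
…
a_5=7:  p_5=7·997+468=7447,  q_5=7·49+23=366
a_6=1:  p_6=1·7447+997=8444,  q_6=1·366+49=415
a_7=2:  p_7=2·8444+7447=24335,  q_7=2·415+366=1196
fundamental: x₁=24335, y₁=1196  (since 592192225 − 414·1430416 = 1)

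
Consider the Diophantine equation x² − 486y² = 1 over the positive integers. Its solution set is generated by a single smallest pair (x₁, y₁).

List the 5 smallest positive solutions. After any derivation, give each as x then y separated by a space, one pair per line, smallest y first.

√486 → a₀=22, period (22,44); ℓ=2 even so k=1
k=0  a_k=22  p_k/q_k = 22/1
k=1  a_k=22  p_k/q_k = 485/22
fundamental: x₁=485, y₁=22  (since 235225 − 486·484 = 1)
(485+22√486)^2 = 470449 + 21340√486
(485+22√486)^3 = 456335045 + 20699778√486
(485+22√486)^4 = 442644523201 + 20078763320√486
(485+22√486)^5 = 429364731169925 + 19476379720622√486

485 22
470449 21340
456335045 20699778
442644523201 20078763320
429364731169925 19476379720622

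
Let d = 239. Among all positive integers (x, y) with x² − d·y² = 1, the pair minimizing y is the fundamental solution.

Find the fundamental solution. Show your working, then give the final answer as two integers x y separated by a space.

d=239: √d = [15; 2,5,1,2,4,15,4,2,1,5,2,30] (ℓ=12, even), read p_11/q_11
a_0=15:  p_0=15·1+0=15,  q_0=15·0+1=1
…
a_4=2:  p_4=2·201+170=572,  q_4=2·13+11=37
a_5=4:  p_5=4·572+201=2489,  q_5=4·37+13=161
…
a_7=4:  p_7=4·37907+2489=154117,  q_7=4·2452+161=9969
…
a_9=1:  p_9=1·346141+154117=500258,  q_9=1·22390+9969=32359
a_10=5:  p_10=5·500258+346141=2847431,  q_10=5·32359+22390=184185
a_11=2:  p_11=2·2847431+500258=6195120,  q_11=2·184185+32359=400729
fundamental: x₁=6195120, y₁=400729  (since 38379511814400 − 239·160583731441 = 1)

6195120 400729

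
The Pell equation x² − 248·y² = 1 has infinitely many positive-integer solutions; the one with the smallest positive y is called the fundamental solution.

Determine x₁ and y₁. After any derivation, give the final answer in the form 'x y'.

63 4

d=248: √d = [15; 1,2,1,30] (ℓ=4, even), read p_3/q_3
k=0  a_k=15  p_k/q_k = 15/1
…
k=2  a_k=2  p_k/q_k = 47/3
k=3  a_k=1  p_k/q_k = 63/4
(x₁, y₁) = (63, 4);  63² − 248·4² = 1 ✓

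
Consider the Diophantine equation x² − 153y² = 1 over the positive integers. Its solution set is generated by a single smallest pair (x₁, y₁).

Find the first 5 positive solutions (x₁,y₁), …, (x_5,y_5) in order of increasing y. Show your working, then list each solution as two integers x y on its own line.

2177 176
9478657 766304
41270070401 3336487440
179689877047297 14527065547456
782369683393860737 63250840057135984

√153 → a₀=12, period (2,1,2,2,2,1,2,24); ℓ=8 even so k=7
i=0: a=12 ⇒ p=12, q=1
…
i=6: a=1 ⇒ p=804, q=65
i=7: a=2 ⇒ p=2177, q=176
fundamental: x₁=2177, y₁=176  (since 4739329 − 153·30976 = 1)
(x_2, y_2) = (2177·2177 + 153·176·176, 2177·176 + 176·2177) = (9478657, 766304)
(x_3, y_3) = (2177·9478657 + 153·176·766304, 2177·766304 + 176·9478657) = (41270070401, 3336487440)
(x_4, y_4) = (2177·41270070401 + 153·176·3336487440, 2177·3336487440 + 176·41270070401) = (179689877047297, 14527065547456)
(x_5, y_5) = (2177·179689877047297 + 153·176·14527065547456, 2177·14527065547456 + 176·179689877047297) = (782369683393860737, 63250840057135984)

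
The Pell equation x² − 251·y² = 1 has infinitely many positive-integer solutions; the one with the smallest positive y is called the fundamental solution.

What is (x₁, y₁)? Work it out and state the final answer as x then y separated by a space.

3674890 231957

√251 = [15; 1,5,2,1,2,…,5,1,30, …], period ℓ=14 (even) → k=13
step 0: (15, 1)  from 15·(1,0) + (0,1)
step 1: (16, 1)  from 1·(15,1) + (1,0)
…
step 3: (206, 13)  from 2·(95,6) + (16,1)
…
step 5: (808, 51)  from 2·(301,19) + (206,13)
step 6: (1917, 121)  from 2·(808,51) + (301,19)
step 7: (29563, 1866)  from 15·(1917,121) + (808,51)
…
step 9: (151649, 9572)  from 2·(61043,3853) + (29563,1866)
step 10: (212692, 13425)  from 1·(151649,9572) + (61043,3853)
step 11: (577033, 36422)  from 2·(212692,13425) + (151649,9572)
step 12: (3097857, 195535)  from 5·(577033,36422) + (212692,13425)
step 13: (3674890, 231957)  from 1·(3097857,195535) + (577033,36422)
fundamental: x₁=3674890, y₁=231957  (since 13504816512100 − 251·53804049849 = 1)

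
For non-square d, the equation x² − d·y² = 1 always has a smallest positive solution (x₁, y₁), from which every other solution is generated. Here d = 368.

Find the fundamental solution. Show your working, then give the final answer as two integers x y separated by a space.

1151 60

d=368: √d = [19; 5,2,5,38] (ℓ=4, even), read p_3/q_3
i=0: a=19 ⇒ p=19, q=1
i=1: a=5 ⇒ p=96, q=5
i=2: a=2 ⇒ p=211, q=11
i=3: a=5 ⇒ p=1151, q=60
→ (1151, 60).  Check: 1151²=1324801, 368·60²=1324800, difference 1.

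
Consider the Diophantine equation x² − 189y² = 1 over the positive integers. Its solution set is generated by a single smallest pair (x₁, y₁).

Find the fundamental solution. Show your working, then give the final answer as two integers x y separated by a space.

55 4

d=189: √d = [13; 1,2,1,26] (ℓ=4, even), read p_3/q_3
i=0: a=13 ⇒ p=13, q=1
…
i=2: a=2 ⇒ p=41, q=3
i=3: a=1 ⇒ p=55, q=4
→ (55, 4).  Check: 55²=3025, 189·4²=3024, difference 1.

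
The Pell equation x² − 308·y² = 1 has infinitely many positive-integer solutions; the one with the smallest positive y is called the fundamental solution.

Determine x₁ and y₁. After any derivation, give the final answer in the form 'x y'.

√308 → a₀=17, period (1,1,4,1,1,34); ℓ=6 even so k=5
i=0: a=17 ⇒ p=17, q=1
…
i=2: a=1 ⇒ p=35, q=2
i=3: a=4 ⇒ p=158, q=9
i=4: a=1 ⇒ p=193, q=11
i=5: a=1 ⇒ p=351, q=20
fundamental: x₁=351, y₁=20  (since 123201 − 308·400 = 1)

351 20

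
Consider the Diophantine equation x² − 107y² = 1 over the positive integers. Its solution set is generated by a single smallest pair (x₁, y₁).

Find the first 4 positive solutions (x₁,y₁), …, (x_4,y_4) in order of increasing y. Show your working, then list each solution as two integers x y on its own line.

962 93
1850887 178932
3561105626 344265075
6851565373537 662365825368

d=107: √d = [10; 2,1,9,1,2,20] (ℓ=6, even), read p_5/q_5
step 0: (10, 1)  from 10·(1,0) + (0,1)
…
step 2: (31, 3)  from 1·(21,2) + (10,1)
…
step 4: (331, 32)  from 1·(300,29) + (31,3)
step 5: (962, 93)  from 2·(331,32) + (300,29)
(x₁, y₁) = (962, 93);  962² − 107·93² = 1 ✓
(962+93√107)^2 = 1850887 + 178932√107
(962+93√107)^3 = 3561105626 + 344265075√107
(962+93√107)^4 = 6851565373537 + 662365825368√107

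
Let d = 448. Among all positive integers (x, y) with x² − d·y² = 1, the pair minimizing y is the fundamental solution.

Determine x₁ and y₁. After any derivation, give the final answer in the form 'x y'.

127 6

[21; 6,42] for √448; ℓ=2 ⇒ convergent index 1
step 0: (21, 1)  from 21·(1,0) + (0,1)
step 1: (127, 6)  from 6·(21,1) + (1,0)
→ (127, 6).  Check: 127²=16129, 448·6²=16128, difference 1.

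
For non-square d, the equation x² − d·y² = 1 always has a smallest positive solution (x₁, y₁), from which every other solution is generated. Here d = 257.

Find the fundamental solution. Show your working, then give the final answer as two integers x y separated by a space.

513 32

√257 = [16; 32, …], period ℓ=1 (odd) → k=1
step 0: (16, 1)  from 16·(1,0) + (0,1)
step 1: (513, 32)  from 32·(16,1) + (1,0)
(x₁, y₁) = (513, 32);  513² − 257·32² = 1 ✓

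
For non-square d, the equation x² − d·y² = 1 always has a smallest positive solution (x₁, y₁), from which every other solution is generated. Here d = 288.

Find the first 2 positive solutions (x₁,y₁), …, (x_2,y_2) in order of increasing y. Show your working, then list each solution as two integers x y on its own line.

[16; 1,32] for √288; ℓ=2 ⇒ convergent index 1
step 0: (16, 1)  from 16·(1,0) + (0,1)
step 1: (17, 1)  from 1·(16,1) + (1,0)
→ (17, 1).  Check: 17²=289, 288·1²=288, difference 1.
k=2:  x_2 = 17·17+288·1·1 = 577,  y_2 = 17·1+1·17 = 34

17 1
577 34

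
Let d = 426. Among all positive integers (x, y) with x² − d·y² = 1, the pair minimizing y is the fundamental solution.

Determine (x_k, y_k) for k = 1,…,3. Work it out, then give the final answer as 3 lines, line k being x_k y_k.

d=426: √d = [20; 1,1,1,3,2,6,2,3,1,1,1,40] (ℓ=12, even), read p_11/q_11
i=0: a=20 ⇒ p=20, q=1
…
i=3: a=1 ⇒ p=62, q=3
…
i=9: a=1 ⇒ p=31971, q=1549
i=10: a=1 ⇒ p=56780, q=2751
i=11: a=1 ⇒ p=88751, q=4300
→ (88751, 4300).  Check: 88751²=7876740001, 426·4300²=7876740000, difference 1.
(88751+4300√426)^2 = 15753480001 + 763258600√426
(88751+4300√426)^3 = 2796274207048751 + 135479928012900√426

88751 4300
15753480001 763258600
2796274207048751 135479928012900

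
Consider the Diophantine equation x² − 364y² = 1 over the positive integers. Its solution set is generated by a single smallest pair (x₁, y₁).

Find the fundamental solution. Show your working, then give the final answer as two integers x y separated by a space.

4954951 259710

√364 → a₀=19, period (12,1,2,3,1,8,1,3,2,1,12,38); ℓ=12 even so k=11
a_0=19:  p_0=19·1+0=19,  q_0=19·0+1=1
a_1=12:  p_1=12·19+1=229,  q_1=12·1+0=12
a_2=1:  p_2=1·229+19=248,  q_2=1·12+1=13
a_3=2:  p_3=2·248+229=725,  q_3=2·13+12=38
…
a_5=1:  p_5=1·2423+725=3148,  q_5=1·127+38=165
…
a_10=1:  p_10=1·270499+119872=390371,  q_10=1·14178+6283=20461
a_11=12:  p_11=12·390371+270499=4954951,  q_11=12·20461+14178=259710
(x₁, y₁) = (4954951, 259710);  4954951² − 364·259710² = 1 ✓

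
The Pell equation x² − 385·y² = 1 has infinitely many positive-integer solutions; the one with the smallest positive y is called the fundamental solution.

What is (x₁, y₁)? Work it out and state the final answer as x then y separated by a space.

95831 4884

d=385: √d = [19; 1,1,1,1,1,…,1,1,38] (ℓ=16, even), read p_15/q_15
i=0: a=19 ⇒ p=19, q=1
i=1: a=1 ⇒ p=20, q=1
i=2: a=1 ⇒ p=39, q=2
…
i=4: a=1 ⇒ p=98, q=5
i=5: a=1 ⇒ p=157, q=8
i=6: a=3 ⇒ p=569, q=29
…
i=8: a=2 ⇒ p=2021, q=103
…
i=11: a=1 ⇒ p=13009, q=663
…
i=13: a=1 ⇒ p=36280, q=1849
i=14: a=1 ⇒ p=59551, q=3035
i=15: a=1 ⇒ p=95831, q=4884
fundamental: x₁=95831, y₁=4884  (since 9183580561 − 385·23853456 = 1)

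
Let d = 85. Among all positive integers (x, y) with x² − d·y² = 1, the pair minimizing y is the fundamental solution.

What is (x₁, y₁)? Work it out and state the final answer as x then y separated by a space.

√85 → a₀=9, period (4,1,1,4,18); ℓ=5 odd so k=9
step 0: (9, 1)  from 9·(1,0) + (0,1)
step 1: (37, 4)  from 4·(9,1) + (1,0)
…
step 3: (83, 9)  from 1·(46,5) + (37,4)
…
step 6: (27926, 3029)  from 4·(6887,747) + (378,41)
…
step 8: (62739, 6805)  from 1·(34813,3776) + (27926,3029)
step 9: (285769, 30996)  from 4·(62739,6805) + (34813,3776)
(x₁, y₁) = (285769, 30996);  285769² − 85·30996² = 1 ✓

285769 30996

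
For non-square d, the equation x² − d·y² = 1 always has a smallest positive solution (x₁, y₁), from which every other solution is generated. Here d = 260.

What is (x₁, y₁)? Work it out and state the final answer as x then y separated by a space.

d=260: √d = [16; 8,32] (ℓ=2, even), read p_1/q_1
i=0: a=16 ⇒ p=16, q=1
i=1: a=8 ⇒ p=129, q=8
(x₁, y₁) = (129, 8);  129² − 260·8² = 1 ✓

129 8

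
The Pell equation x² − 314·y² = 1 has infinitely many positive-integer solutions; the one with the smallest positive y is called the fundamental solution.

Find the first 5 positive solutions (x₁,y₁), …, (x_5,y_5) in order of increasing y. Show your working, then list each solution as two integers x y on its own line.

d=314: √d = [17; 1,2,1,1,2,1,34] (ℓ=7, odd), read p_13/q_13
a_0=17:  p_0=17·1+0=17,  q_0=17·0+1=1
a_1=1:  p_1=1·17+1=18,  q_1=1·1+0=1
a_2=2:  p_2=2·18+17=53,  q_2=2·1+1=3
a_3=1:  p_3=1·53+18=71,  q_3=1·3+1=4
a_4=1:  p_4=1·71+53=124,  q_4=1·4+3=7
a_5=2:  p_5=2·124+71=319,  q_5=2·7+4=18
a_6=1:  p_6=1·319+124=443,  q_6=1·18+7=25
a_7=34:  p_7=34·443+319=15381,  q_7=34·25+18=868
a_8=1:  p_8=1·15381+443=15824,  q_8=1·868+25=893
a_9=2:  p_9=2·15824+15381=47029,  q_9=2·893+868=2654
…
a_11=1:  p_11=1·62853+47029=109882,  q_11=1·3547+2654=6201
a_12=2:  p_12=2·109882+62853=282617,  q_12=2·6201+3547=15949
a_13=1:  p_13=1·282617+109882=392499,  q_13=1·15949+6201=22150
fundamental: x₁=392499, y₁=22150  (since 154055465001 − 314·490622500 = 1)
k=2:  x_2 = 392499·392499+314·22150·22150 = 308110930001,  y_2 = 392499·22150+22150·392499 = 17387705700
k=3:  x_3 = 392499·308110930001+314·22150·17387705700 = 241866463828532499,  y_3 = 392499·17387705700+22150·308110930001 = 13649314199066450
k=4:  x_4 = 392499·241866463828532499+314·22150·13649314199066450 = 189864690372162243720001,  y_4 = 392499·13649314199066450+22150·241866463828532499 = 10714684347621377411400
k=5:  x_5 = 392499·189864690372162243720001+314·22150·10714684347621377411400 = 149043402212524750531884812499,  y_5 = 392499·10714684347621377411400+22150·189864690372162243720001 = 8411005783500436710995110750

392499 22150
308110930001 17387705700
241866463828532499 13649314199066450
189864690372162243720001 10714684347621377411400
149043402212524750531884812499 8411005783500436710995110750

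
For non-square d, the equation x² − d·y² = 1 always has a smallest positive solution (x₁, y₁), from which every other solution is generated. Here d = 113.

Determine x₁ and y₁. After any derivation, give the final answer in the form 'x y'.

√113 → a₀=10, period (1,1,1,2,2,1,1,1,20); ℓ=9 odd so k=17
i=0: a=10 ⇒ p=10, q=1
…
i=4: a=2 ⇒ p=85, q=8
i=5: a=2 ⇒ p=202, q=19
i=6: a=1 ⇒ p=287, q=27
i=7: a=1 ⇒ p=489, q=46
…
i=9: a=20 ⇒ p=16009, q=1506
i=10: a=1 ⇒ p=16785, q=1579
i=11: a=1 ⇒ p=32794, q=3085
i=12: a=1 ⇒ p=49579, q=4664
i=13: a=2 ⇒ p=131952, q=12413
…
i=16: a=1 ⇒ p=758918, q=71393
i=17: a=1 ⇒ p=1204353, q=113296
→ (1204353, 113296).  Check: 1204353²=1450466148609, 113·113296²=1450466148608, difference 1.

1204353 113296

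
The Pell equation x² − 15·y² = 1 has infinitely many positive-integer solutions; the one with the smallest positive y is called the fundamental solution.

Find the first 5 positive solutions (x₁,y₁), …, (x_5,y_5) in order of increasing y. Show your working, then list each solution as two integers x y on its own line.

d=15: √d = [3; 1,6] (ℓ=2, even), read p_1/q_1
step 0: (3, 1)  from 3·(1,0) + (0,1)
step 1: (4, 1)  from 1·(3,1) + (1,0)
→ (4, 1).  Check: 4²=16, 15·1²=15, difference 1.
(x_2, y_2) = (4·4 + 15·1·1, 4·1 + 1·4) = (31, 8)
(x_3, y_3) = (4·31 + 15·1·8, 4·8 + 1·31) = (244, 63)
(x_4, y_4) = (4·244 + 15·1·63, 4·63 + 1·244) = (1921, 496)
(x_5, y_5) = (4·1921 + 15·1·496, 4·496 + 1·1921) = (15124, 3905)

4 1
31 8
244 63
1921 496
15124 3905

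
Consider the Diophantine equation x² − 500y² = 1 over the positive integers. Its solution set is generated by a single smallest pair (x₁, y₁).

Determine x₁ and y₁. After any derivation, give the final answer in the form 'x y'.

√500 → a₀=22, period (2,1,3,2,1,…,1,2,44); ℓ=14 even so k=13
k=0  a_k=22  p_k/q_k = 22/1
…
k=2  a_k=1  p_k/q_k = 67/3
k=3  a_k=3  p_k/q_k = 246/11
k=4  a_k=2  p_k/q_k = 559/25
…
k=6  a_k=1  p_k/q_k = 1364/61
…
k=8  a_k=1  p_k/q_k = 15809/707
k=9  a_k=1  p_k/q_k = 30254/1353
k=10  a_k=2  p_k/q_k = 76317/3413
…
k=12  a_k=1  p_k/q_k = 335522/15005
k=13  a_k=2  p_k/q_k = 930249/41602
(x₁, y₁) = (930249, 41602);  930249² − 500·41602² = 1 ✓

930249 41602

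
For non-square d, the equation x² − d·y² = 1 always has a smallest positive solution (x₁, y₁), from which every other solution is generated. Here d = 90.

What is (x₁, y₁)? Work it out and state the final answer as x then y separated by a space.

√90 = [9; 2,18, …], period ℓ=2 (even) → k=1
i=0: a=9 ⇒ p=9, q=1
i=1: a=2 ⇒ p=19, q=2
fundamental: x₁=19, y₁=2  (since 361 − 90·4 = 1)

19 2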